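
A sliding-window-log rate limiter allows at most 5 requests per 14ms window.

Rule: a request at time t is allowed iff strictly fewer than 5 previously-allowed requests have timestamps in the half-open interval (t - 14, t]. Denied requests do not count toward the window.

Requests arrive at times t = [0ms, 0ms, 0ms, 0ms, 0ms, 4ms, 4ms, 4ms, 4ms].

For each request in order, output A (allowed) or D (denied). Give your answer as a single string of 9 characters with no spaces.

Answer: AAAAADDDD

Derivation:
Tracking allowed requests in the window:
  req#1 t=0ms: ALLOW
  req#2 t=0ms: ALLOW
  req#3 t=0ms: ALLOW
  req#4 t=0ms: ALLOW
  req#5 t=0ms: ALLOW
  req#6 t=4ms: DENY
  req#7 t=4ms: DENY
  req#8 t=4ms: DENY
  req#9 t=4ms: DENY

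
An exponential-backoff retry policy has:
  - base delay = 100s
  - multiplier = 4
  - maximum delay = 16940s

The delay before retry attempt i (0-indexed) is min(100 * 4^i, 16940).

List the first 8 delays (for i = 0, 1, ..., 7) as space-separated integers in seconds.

Computing each delay:
  i=0: min(100*4^0, 16940) = 100
  i=1: min(100*4^1, 16940) = 400
  i=2: min(100*4^2, 16940) = 1600
  i=3: min(100*4^3, 16940) = 6400
  i=4: min(100*4^4, 16940) = 16940
  i=5: min(100*4^5, 16940) = 16940
  i=6: min(100*4^6, 16940) = 16940
  i=7: min(100*4^7, 16940) = 16940

Answer: 100 400 1600 6400 16940 16940 16940 16940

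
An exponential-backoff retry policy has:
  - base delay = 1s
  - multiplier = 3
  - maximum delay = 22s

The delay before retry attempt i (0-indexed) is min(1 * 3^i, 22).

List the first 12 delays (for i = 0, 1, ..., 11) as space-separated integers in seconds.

Computing each delay:
  i=0: min(1*3^0, 22) = 1
  i=1: min(1*3^1, 22) = 3
  i=2: min(1*3^2, 22) = 9
  i=3: min(1*3^3, 22) = 22
  i=4: min(1*3^4, 22) = 22
  i=5: min(1*3^5, 22) = 22
  i=6: min(1*3^6, 22) = 22
  i=7: min(1*3^7, 22) = 22
  i=8: min(1*3^8, 22) = 22
  i=9: min(1*3^9, 22) = 22
  i=10: min(1*3^10, 22) = 22
  i=11: min(1*3^11, 22) = 22

Answer: 1 3 9 22 22 22 22 22 22 22 22 22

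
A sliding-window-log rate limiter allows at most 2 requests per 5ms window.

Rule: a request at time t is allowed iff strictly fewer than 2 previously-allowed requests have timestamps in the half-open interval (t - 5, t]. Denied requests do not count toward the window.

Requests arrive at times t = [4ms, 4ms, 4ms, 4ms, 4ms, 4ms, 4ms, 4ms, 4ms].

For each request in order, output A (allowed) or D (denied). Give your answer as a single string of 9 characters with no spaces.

Answer: AADDDDDDD

Derivation:
Tracking allowed requests in the window:
  req#1 t=4ms: ALLOW
  req#2 t=4ms: ALLOW
  req#3 t=4ms: DENY
  req#4 t=4ms: DENY
  req#5 t=4ms: DENY
  req#6 t=4ms: DENY
  req#7 t=4ms: DENY
  req#8 t=4ms: DENY
  req#9 t=4ms: DENY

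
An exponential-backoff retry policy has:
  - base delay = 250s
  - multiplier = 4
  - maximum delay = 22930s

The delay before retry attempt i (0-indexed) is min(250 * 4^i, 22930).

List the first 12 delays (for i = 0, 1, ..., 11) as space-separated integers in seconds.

Answer: 250 1000 4000 16000 22930 22930 22930 22930 22930 22930 22930 22930

Derivation:
Computing each delay:
  i=0: min(250*4^0, 22930) = 250
  i=1: min(250*4^1, 22930) = 1000
  i=2: min(250*4^2, 22930) = 4000
  i=3: min(250*4^3, 22930) = 16000
  i=4: min(250*4^4, 22930) = 22930
  i=5: min(250*4^5, 22930) = 22930
  i=6: min(250*4^6, 22930) = 22930
  i=7: min(250*4^7, 22930) = 22930
  i=8: min(250*4^8, 22930) = 22930
  i=9: min(250*4^9, 22930) = 22930
  i=10: min(250*4^10, 22930) = 22930
  i=11: min(250*4^11, 22930) = 22930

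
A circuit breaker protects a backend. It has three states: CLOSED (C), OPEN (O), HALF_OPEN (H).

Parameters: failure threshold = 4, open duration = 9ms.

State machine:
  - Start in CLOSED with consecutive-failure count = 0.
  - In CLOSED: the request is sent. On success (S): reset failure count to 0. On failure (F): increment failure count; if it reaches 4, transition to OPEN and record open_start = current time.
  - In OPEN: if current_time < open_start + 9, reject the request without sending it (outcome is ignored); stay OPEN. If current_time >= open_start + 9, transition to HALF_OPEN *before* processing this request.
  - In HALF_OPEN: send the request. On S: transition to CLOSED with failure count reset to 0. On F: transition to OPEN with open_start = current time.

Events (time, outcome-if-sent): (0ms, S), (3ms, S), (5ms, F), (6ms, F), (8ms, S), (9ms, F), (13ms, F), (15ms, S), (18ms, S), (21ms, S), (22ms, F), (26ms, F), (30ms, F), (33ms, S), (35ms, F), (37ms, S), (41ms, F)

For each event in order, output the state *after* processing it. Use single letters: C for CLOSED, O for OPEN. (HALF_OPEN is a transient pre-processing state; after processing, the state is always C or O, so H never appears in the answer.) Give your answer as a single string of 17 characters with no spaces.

State after each event:
  event#1 t=0ms outcome=S: state=CLOSED
  event#2 t=3ms outcome=S: state=CLOSED
  event#3 t=5ms outcome=F: state=CLOSED
  event#4 t=6ms outcome=F: state=CLOSED
  event#5 t=8ms outcome=S: state=CLOSED
  event#6 t=9ms outcome=F: state=CLOSED
  event#7 t=13ms outcome=F: state=CLOSED
  event#8 t=15ms outcome=S: state=CLOSED
  event#9 t=18ms outcome=S: state=CLOSED
  event#10 t=21ms outcome=S: state=CLOSED
  event#11 t=22ms outcome=F: state=CLOSED
  event#12 t=26ms outcome=F: state=CLOSED
  event#13 t=30ms outcome=F: state=CLOSED
  event#14 t=33ms outcome=S: state=CLOSED
  event#15 t=35ms outcome=F: state=CLOSED
  event#16 t=37ms outcome=S: state=CLOSED
  event#17 t=41ms outcome=F: state=CLOSED

Answer: CCCCCCCCCCCCCCCCC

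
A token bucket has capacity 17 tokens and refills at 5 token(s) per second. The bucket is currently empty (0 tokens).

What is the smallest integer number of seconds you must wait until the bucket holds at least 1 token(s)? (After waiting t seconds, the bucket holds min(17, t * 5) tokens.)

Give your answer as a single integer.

Answer: 1

Derivation:
Need t * 5 >= 1, so t >= 1/5.
Smallest integer t = ceil(1/5) = 1.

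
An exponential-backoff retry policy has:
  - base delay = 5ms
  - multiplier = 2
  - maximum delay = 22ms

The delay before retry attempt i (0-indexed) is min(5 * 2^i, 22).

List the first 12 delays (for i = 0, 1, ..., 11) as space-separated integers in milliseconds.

Computing each delay:
  i=0: min(5*2^0, 22) = 5
  i=1: min(5*2^1, 22) = 10
  i=2: min(5*2^2, 22) = 20
  i=3: min(5*2^3, 22) = 22
  i=4: min(5*2^4, 22) = 22
  i=5: min(5*2^5, 22) = 22
  i=6: min(5*2^6, 22) = 22
  i=7: min(5*2^7, 22) = 22
  i=8: min(5*2^8, 22) = 22
  i=9: min(5*2^9, 22) = 22
  i=10: min(5*2^10, 22) = 22
  i=11: min(5*2^11, 22) = 22

Answer: 5 10 20 22 22 22 22 22 22 22 22 22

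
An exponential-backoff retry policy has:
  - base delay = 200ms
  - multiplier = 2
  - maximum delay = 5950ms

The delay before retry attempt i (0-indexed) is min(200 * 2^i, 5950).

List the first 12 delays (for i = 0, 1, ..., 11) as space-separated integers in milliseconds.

Computing each delay:
  i=0: min(200*2^0, 5950) = 200
  i=1: min(200*2^1, 5950) = 400
  i=2: min(200*2^2, 5950) = 800
  i=3: min(200*2^3, 5950) = 1600
  i=4: min(200*2^4, 5950) = 3200
  i=5: min(200*2^5, 5950) = 5950
  i=6: min(200*2^6, 5950) = 5950
  i=7: min(200*2^7, 5950) = 5950
  i=8: min(200*2^8, 5950) = 5950
  i=9: min(200*2^9, 5950) = 5950
  i=10: min(200*2^10, 5950) = 5950
  i=11: min(200*2^11, 5950) = 5950

Answer: 200 400 800 1600 3200 5950 5950 5950 5950 5950 5950 5950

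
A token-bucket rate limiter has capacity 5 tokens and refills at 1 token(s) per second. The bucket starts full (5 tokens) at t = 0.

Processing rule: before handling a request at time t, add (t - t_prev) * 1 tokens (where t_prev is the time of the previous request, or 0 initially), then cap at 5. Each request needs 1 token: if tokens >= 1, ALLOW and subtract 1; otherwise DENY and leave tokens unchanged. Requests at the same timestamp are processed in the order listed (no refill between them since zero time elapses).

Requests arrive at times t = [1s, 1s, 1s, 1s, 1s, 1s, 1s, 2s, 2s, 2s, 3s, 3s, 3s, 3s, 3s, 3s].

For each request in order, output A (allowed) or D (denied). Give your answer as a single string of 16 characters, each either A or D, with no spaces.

Answer: AAAAADDADDADDDDD

Derivation:
Simulating step by step:
  req#1 t=1s: ALLOW
  req#2 t=1s: ALLOW
  req#3 t=1s: ALLOW
  req#4 t=1s: ALLOW
  req#5 t=1s: ALLOW
  req#6 t=1s: DENY
  req#7 t=1s: DENY
  req#8 t=2s: ALLOW
  req#9 t=2s: DENY
  req#10 t=2s: DENY
  req#11 t=3s: ALLOW
  req#12 t=3s: DENY
  req#13 t=3s: DENY
  req#14 t=3s: DENY
  req#15 t=3s: DENY
  req#16 t=3s: DENY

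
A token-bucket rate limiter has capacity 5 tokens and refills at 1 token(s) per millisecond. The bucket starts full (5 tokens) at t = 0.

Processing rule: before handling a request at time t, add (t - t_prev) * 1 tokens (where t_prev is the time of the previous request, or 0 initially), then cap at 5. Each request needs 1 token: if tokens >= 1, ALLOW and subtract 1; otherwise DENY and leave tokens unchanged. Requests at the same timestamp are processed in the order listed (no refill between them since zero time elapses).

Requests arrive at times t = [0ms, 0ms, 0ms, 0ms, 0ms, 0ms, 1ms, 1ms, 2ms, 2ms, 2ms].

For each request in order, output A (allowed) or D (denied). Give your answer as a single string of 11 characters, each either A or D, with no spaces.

Simulating step by step:
  req#1 t=0ms: ALLOW
  req#2 t=0ms: ALLOW
  req#3 t=0ms: ALLOW
  req#4 t=0ms: ALLOW
  req#5 t=0ms: ALLOW
  req#6 t=0ms: DENY
  req#7 t=1ms: ALLOW
  req#8 t=1ms: DENY
  req#9 t=2ms: ALLOW
  req#10 t=2ms: DENY
  req#11 t=2ms: DENY

Answer: AAAAADADADD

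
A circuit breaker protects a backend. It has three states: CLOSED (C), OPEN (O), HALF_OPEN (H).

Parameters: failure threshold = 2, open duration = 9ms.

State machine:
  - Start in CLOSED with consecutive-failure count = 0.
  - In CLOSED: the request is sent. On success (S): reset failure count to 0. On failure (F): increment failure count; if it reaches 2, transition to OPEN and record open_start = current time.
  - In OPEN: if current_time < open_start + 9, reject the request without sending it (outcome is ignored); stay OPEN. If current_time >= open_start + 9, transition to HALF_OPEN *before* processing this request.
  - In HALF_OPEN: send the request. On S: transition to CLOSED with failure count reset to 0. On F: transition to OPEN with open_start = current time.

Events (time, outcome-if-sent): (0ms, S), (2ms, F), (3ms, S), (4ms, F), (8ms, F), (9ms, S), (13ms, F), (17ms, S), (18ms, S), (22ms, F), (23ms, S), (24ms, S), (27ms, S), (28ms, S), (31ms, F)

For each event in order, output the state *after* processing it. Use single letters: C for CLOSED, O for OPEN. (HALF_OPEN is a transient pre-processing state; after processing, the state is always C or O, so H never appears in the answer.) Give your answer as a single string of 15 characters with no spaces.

State after each event:
  event#1 t=0ms outcome=S: state=CLOSED
  event#2 t=2ms outcome=F: state=CLOSED
  event#3 t=3ms outcome=S: state=CLOSED
  event#4 t=4ms outcome=F: state=CLOSED
  event#5 t=8ms outcome=F: state=OPEN
  event#6 t=9ms outcome=S: state=OPEN
  event#7 t=13ms outcome=F: state=OPEN
  event#8 t=17ms outcome=S: state=CLOSED
  event#9 t=18ms outcome=S: state=CLOSED
  event#10 t=22ms outcome=F: state=CLOSED
  event#11 t=23ms outcome=S: state=CLOSED
  event#12 t=24ms outcome=S: state=CLOSED
  event#13 t=27ms outcome=S: state=CLOSED
  event#14 t=28ms outcome=S: state=CLOSED
  event#15 t=31ms outcome=F: state=CLOSED

Answer: CCCCOOOCCCCCCCC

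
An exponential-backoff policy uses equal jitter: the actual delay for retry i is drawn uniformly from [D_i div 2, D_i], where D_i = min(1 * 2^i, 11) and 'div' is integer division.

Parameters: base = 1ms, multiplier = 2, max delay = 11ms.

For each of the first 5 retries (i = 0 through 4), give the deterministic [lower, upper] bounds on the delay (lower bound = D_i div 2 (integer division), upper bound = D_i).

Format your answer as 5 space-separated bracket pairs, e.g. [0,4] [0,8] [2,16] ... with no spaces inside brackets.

Computing bounds per retry:
  i=0: D_i=min(1*2^0,11)=1, bounds=[0,1]
  i=1: D_i=min(1*2^1,11)=2, bounds=[1,2]
  i=2: D_i=min(1*2^2,11)=4, bounds=[2,4]
  i=3: D_i=min(1*2^3,11)=8, bounds=[4,8]
  i=4: D_i=min(1*2^4,11)=11, bounds=[5,11]

Answer: [0,1] [1,2] [2,4] [4,8] [5,11]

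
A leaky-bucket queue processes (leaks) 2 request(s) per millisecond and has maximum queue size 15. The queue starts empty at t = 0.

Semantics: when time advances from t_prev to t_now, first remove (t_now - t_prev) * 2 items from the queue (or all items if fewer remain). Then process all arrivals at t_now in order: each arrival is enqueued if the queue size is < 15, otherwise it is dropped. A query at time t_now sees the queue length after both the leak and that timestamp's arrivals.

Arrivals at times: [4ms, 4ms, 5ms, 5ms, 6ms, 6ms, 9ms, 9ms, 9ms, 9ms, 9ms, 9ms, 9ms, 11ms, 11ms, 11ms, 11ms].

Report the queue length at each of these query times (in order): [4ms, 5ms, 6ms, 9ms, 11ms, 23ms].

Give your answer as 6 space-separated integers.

Answer: 2 2 2 7 7 0

Derivation:
Queue lengths at query times:
  query t=4ms: backlog = 2
  query t=5ms: backlog = 2
  query t=6ms: backlog = 2
  query t=9ms: backlog = 7
  query t=11ms: backlog = 7
  query t=23ms: backlog = 0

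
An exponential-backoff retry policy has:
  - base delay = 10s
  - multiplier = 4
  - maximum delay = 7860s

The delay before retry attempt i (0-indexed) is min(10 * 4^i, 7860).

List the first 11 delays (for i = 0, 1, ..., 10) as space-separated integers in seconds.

Answer: 10 40 160 640 2560 7860 7860 7860 7860 7860 7860

Derivation:
Computing each delay:
  i=0: min(10*4^0, 7860) = 10
  i=1: min(10*4^1, 7860) = 40
  i=2: min(10*4^2, 7860) = 160
  i=3: min(10*4^3, 7860) = 640
  i=4: min(10*4^4, 7860) = 2560
  i=5: min(10*4^5, 7860) = 7860
  i=6: min(10*4^6, 7860) = 7860
  i=7: min(10*4^7, 7860) = 7860
  i=8: min(10*4^8, 7860) = 7860
  i=9: min(10*4^9, 7860) = 7860
  i=10: min(10*4^10, 7860) = 7860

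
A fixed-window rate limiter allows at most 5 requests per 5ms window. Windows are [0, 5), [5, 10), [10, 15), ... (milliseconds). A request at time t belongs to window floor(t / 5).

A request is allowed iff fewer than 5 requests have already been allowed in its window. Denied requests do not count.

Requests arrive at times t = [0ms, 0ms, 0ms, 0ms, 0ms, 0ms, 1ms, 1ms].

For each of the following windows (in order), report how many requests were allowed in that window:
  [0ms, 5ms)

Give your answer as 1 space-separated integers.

Processing requests:
  req#1 t=0ms (window 0): ALLOW
  req#2 t=0ms (window 0): ALLOW
  req#3 t=0ms (window 0): ALLOW
  req#4 t=0ms (window 0): ALLOW
  req#5 t=0ms (window 0): ALLOW
  req#6 t=0ms (window 0): DENY
  req#7 t=1ms (window 0): DENY
  req#8 t=1ms (window 0): DENY

Allowed counts by window: 5

Answer: 5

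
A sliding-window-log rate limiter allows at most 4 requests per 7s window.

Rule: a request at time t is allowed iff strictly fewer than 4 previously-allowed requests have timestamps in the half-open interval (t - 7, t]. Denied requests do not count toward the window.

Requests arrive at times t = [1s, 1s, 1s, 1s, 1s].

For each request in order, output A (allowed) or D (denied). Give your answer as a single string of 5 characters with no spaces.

Tracking allowed requests in the window:
  req#1 t=1s: ALLOW
  req#2 t=1s: ALLOW
  req#3 t=1s: ALLOW
  req#4 t=1s: ALLOW
  req#5 t=1s: DENY

Answer: AAAAD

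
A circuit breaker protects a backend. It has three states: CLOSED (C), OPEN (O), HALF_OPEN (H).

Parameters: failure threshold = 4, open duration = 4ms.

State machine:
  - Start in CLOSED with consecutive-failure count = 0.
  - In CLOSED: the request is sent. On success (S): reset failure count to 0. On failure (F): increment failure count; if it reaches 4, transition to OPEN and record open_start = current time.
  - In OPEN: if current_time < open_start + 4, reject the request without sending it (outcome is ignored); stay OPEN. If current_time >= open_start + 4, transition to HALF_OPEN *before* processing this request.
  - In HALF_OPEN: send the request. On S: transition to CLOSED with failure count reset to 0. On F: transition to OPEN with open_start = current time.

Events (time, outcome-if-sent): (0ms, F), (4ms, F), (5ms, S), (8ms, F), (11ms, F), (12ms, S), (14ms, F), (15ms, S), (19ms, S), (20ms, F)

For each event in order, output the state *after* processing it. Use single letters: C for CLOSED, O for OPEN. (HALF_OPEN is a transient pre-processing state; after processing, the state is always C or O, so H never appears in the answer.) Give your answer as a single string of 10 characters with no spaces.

Answer: CCCCCCCCCC

Derivation:
State after each event:
  event#1 t=0ms outcome=F: state=CLOSED
  event#2 t=4ms outcome=F: state=CLOSED
  event#3 t=5ms outcome=S: state=CLOSED
  event#4 t=8ms outcome=F: state=CLOSED
  event#5 t=11ms outcome=F: state=CLOSED
  event#6 t=12ms outcome=S: state=CLOSED
  event#7 t=14ms outcome=F: state=CLOSED
  event#8 t=15ms outcome=S: state=CLOSED
  event#9 t=19ms outcome=S: state=CLOSED
  event#10 t=20ms outcome=F: state=CLOSED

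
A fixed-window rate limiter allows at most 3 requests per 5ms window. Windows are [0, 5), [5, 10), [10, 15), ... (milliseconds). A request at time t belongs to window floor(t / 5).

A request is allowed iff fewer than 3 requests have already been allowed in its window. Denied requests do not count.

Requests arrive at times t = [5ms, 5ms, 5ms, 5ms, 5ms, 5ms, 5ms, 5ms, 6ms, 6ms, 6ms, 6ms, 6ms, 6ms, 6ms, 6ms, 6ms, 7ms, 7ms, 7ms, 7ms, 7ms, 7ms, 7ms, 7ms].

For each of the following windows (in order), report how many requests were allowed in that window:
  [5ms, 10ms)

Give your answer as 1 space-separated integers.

Answer: 3

Derivation:
Processing requests:
  req#1 t=5ms (window 1): ALLOW
  req#2 t=5ms (window 1): ALLOW
  req#3 t=5ms (window 1): ALLOW
  req#4 t=5ms (window 1): DENY
  req#5 t=5ms (window 1): DENY
  req#6 t=5ms (window 1): DENY
  req#7 t=5ms (window 1): DENY
  req#8 t=5ms (window 1): DENY
  req#9 t=6ms (window 1): DENY
  req#10 t=6ms (window 1): DENY
  req#11 t=6ms (window 1): DENY
  req#12 t=6ms (window 1): DENY
  req#13 t=6ms (window 1): DENY
  req#14 t=6ms (window 1): DENY
  req#15 t=6ms (window 1): DENY
  req#16 t=6ms (window 1): DENY
  req#17 t=6ms (window 1): DENY
  req#18 t=7ms (window 1): DENY
  req#19 t=7ms (window 1): DENY
  req#20 t=7ms (window 1): DENY
  req#21 t=7ms (window 1): DENY
  req#22 t=7ms (window 1): DENY
  req#23 t=7ms (window 1): DENY
  req#24 t=7ms (window 1): DENY
  req#25 t=7ms (window 1): DENY

Allowed counts by window: 3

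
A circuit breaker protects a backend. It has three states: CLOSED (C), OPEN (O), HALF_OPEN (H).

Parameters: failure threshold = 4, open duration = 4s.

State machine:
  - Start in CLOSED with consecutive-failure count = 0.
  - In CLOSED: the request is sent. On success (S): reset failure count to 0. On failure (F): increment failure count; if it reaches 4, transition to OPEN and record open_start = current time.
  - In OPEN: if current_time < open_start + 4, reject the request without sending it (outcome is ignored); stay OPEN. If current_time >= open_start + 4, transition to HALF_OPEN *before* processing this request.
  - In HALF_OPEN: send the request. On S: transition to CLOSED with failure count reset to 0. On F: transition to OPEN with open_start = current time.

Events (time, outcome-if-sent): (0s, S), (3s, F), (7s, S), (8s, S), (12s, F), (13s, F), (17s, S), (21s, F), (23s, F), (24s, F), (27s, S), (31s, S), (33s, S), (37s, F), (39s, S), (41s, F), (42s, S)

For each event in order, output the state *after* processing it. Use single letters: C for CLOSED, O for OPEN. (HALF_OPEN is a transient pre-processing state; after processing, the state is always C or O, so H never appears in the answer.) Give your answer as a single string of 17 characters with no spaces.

State after each event:
  event#1 t=0s outcome=S: state=CLOSED
  event#2 t=3s outcome=F: state=CLOSED
  event#3 t=7s outcome=S: state=CLOSED
  event#4 t=8s outcome=S: state=CLOSED
  event#5 t=12s outcome=F: state=CLOSED
  event#6 t=13s outcome=F: state=CLOSED
  event#7 t=17s outcome=S: state=CLOSED
  event#8 t=21s outcome=F: state=CLOSED
  event#9 t=23s outcome=F: state=CLOSED
  event#10 t=24s outcome=F: state=CLOSED
  event#11 t=27s outcome=S: state=CLOSED
  event#12 t=31s outcome=S: state=CLOSED
  event#13 t=33s outcome=S: state=CLOSED
  event#14 t=37s outcome=F: state=CLOSED
  event#15 t=39s outcome=S: state=CLOSED
  event#16 t=41s outcome=F: state=CLOSED
  event#17 t=42s outcome=S: state=CLOSED

Answer: CCCCCCCCCCCCCCCCC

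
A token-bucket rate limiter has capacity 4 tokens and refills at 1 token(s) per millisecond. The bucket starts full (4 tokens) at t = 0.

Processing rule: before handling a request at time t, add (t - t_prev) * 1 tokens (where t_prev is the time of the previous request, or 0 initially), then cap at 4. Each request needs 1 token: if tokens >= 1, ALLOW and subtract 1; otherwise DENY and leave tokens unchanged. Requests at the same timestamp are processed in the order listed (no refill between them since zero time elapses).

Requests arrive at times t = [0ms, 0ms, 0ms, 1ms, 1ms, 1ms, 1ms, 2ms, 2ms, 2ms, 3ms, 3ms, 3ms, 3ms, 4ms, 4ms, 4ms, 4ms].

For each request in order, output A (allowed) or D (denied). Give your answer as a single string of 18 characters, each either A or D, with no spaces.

Answer: AAAAADDADDADDDADDD

Derivation:
Simulating step by step:
  req#1 t=0ms: ALLOW
  req#2 t=0ms: ALLOW
  req#3 t=0ms: ALLOW
  req#4 t=1ms: ALLOW
  req#5 t=1ms: ALLOW
  req#6 t=1ms: DENY
  req#7 t=1ms: DENY
  req#8 t=2ms: ALLOW
  req#9 t=2ms: DENY
  req#10 t=2ms: DENY
  req#11 t=3ms: ALLOW
  req#12 t=3ms: DENY
  req#13 t=3ms: DENY
  req#14 t=3ms: DENY
  req#15 t=4ms: ALLOW
  req#16 t=4ms: DENY
  req#17 t=4ms: DENY
  req#18 t=4ms: DENY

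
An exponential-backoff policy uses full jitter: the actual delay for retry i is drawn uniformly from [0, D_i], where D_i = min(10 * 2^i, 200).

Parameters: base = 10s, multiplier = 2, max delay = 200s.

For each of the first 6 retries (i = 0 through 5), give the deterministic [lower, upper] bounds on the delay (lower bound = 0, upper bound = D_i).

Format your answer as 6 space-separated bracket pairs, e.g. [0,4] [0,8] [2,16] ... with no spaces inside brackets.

Answer: [0,10] [0,20] [0,40] [0,80] [0,160] [0,200]

Derivation:
Computing bounds per retry:
  i=0: D_i=min(10*2^0,200)=10, bounds=[0,10]
  i=1: D_i=min(10*2^1,200)=20, bounds=[0,20]
  i=2: D_i=min(10*2^2,200)=40, bounds=[0,40]
  i=3: D_i=min(10*2^3,200)=80, bounds=[0,80]
  i=4: D_i=min(10*2^4,200)=160, bounds=[0,160]
  i=5: D_i=min(10*2^5,200)=200, bounds=[0,200]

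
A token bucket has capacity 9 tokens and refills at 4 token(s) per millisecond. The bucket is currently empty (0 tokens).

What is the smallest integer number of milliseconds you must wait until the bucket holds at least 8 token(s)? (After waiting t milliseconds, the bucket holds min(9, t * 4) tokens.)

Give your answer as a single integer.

Need t * 4 >= 8, so t >= 8/4.
Smallest integer t = ceil(8/4) = 2.

Answer: 2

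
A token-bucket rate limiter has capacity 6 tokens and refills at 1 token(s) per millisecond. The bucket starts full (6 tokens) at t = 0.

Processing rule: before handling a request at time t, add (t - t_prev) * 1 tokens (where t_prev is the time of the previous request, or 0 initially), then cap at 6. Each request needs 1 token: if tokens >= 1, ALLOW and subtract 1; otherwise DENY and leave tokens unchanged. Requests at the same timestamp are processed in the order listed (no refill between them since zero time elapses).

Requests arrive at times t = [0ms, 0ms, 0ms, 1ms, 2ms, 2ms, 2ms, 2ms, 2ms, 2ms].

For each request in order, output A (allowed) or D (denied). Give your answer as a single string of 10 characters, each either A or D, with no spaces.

Answer: AAAAAAAADD

Derivation:
Simulating step by step:
  req#1 t=0ms: ALLOW
  req#2 t=0ms: ALLOW
  req#3 t=0ms: ALLOW
  req#4 t=1ms: ALLOW
  req#5 t=2ms: ALLOW
  req#6 t=2ms: ALLOW
  req#7 t=2ms: ALLOW
  req#8 t=2ms: ALLOW
  req#9 t=2ms: DENY
  req#10 t=2ms: DENY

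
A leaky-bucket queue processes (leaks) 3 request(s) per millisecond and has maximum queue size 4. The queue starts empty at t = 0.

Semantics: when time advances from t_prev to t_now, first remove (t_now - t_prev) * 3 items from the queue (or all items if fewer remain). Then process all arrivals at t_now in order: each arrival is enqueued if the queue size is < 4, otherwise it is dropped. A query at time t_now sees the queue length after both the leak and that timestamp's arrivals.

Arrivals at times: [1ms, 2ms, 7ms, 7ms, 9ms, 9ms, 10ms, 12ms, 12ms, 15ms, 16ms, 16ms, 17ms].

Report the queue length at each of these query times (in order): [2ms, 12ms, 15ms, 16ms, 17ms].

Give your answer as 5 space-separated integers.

Queue lengths at query times:
  query t=2ms: backlog = 1
  query t=12ms: backlog = 2
  query t=15ms: backlog = 1
  query t=16ms: backlog = 2
  query t=17ms: backlog = 1

Answer: 1 2 1 2 1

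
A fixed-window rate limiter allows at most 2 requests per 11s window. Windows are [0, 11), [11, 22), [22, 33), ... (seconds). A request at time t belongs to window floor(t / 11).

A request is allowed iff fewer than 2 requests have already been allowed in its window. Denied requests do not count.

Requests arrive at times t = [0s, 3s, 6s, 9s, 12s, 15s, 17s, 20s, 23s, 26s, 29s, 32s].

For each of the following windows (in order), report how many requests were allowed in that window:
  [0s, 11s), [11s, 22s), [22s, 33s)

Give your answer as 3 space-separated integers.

Answer: 2 2 2

Derivation:
Processing requests:
  req#1 t=0s (window 0): ALLOW
  req#2 t=3s (window 0): ALLOW
  req#3 t=6s (window 0): DENY
  req#4 t=9s (window 0): DENY
  req#5 t=12s (window 1): ALLOW
  req#6 t=15s (window 1): ALLOW
  req#7 t=17s (window 1): DENY
  req#8 t=20s (window 1): DENY
  req#9 t=23s (window 2): ALLOW
  req#10 t=26s (window 2): ALLOW
  req#11 t=29s (window 2): DENY
  req#12 t=32s (window 2): DENY

Allowed counts by window: 2 2 2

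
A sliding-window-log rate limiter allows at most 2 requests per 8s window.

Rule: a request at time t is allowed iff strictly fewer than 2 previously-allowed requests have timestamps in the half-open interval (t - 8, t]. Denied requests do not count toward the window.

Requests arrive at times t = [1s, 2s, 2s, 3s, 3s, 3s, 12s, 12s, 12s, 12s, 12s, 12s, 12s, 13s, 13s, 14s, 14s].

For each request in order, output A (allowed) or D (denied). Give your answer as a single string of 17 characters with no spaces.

Tracking allowed requests in the window:
  req#1 t=1s: ALLOW
  req#2 t=2s: ALLOW
  req#3 t=2s: DENY
  req#4 t=3s: DENY
  req#5 t=3s: DENY
  req#6 t=3s: DENY
  req#7 t=12s: ALLOW
  req#8 t=12s: ALLOW
  req#9 t=12s: DENY
  req#10 t=12s: DENY
  req#11 t=12s: DENY
  req#12 t=12s: DENY
  req#13 t=12s: DENY
  req#14 t=13s: DENY
  req#15 t=13s: DENY
  req#16 t=14s: DENY
  req#17 t=14s: DENY

Answer: AADDDDAADDDDDDDDD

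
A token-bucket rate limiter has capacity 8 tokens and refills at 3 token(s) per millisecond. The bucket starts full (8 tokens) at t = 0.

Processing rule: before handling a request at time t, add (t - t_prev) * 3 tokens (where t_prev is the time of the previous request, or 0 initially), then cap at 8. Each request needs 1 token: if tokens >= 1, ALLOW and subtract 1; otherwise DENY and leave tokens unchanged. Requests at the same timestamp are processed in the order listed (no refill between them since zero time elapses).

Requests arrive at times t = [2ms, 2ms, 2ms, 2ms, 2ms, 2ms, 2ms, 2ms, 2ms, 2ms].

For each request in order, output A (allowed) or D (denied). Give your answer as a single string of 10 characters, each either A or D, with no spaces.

Simulating step by step:
  req#1 t=2ms: ALLOW
  req#2 t=2ms: ALLOW
  req#3 t=2ms: ALLOW
  req#4 t=2ms: ALLOW
  req#5 t=2ms: ALLOW
  req#6 t=2ms: ALLOW
  req#7 t=2ms: ALLOW
  req#8 t=2ms: ALLOW
  req#9 t=2ms: DENY
  req#10 t=2ms: DENY

Answer: AAAAAAAADD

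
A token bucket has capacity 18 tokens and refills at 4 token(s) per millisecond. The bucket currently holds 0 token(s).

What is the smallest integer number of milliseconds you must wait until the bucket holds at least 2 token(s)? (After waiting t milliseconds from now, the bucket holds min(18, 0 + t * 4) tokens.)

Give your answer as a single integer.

Answer: 1

Derivation:
Need 0 + t * 4 >= 2, so t >= 2/4.
Smallest integer t = ceil(2/4) = 1.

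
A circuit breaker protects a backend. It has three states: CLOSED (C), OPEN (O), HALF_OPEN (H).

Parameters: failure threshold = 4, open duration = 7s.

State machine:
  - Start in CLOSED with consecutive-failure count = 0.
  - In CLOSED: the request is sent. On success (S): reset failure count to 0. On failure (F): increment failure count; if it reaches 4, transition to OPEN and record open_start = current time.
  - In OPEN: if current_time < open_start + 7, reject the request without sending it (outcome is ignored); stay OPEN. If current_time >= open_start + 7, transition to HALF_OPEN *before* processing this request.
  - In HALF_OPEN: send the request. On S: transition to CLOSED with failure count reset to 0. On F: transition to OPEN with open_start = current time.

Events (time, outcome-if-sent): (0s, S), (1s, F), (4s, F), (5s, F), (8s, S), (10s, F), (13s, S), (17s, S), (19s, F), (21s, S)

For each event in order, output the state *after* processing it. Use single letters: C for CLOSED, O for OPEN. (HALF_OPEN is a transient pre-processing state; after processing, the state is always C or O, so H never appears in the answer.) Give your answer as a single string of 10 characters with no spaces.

State after each event:
  event#1 t=0s outcome=S: state=CLOSED
  event#2 t=1s outcome=F: state=CLOSED
  event#3 t=4s outcome=F: state=CLOSED
  event#4 t=5s outcome=F: state=CLOSED
  event#5 t=8s outcome=S: state=CLOSED
  event#6 t=10s outcome=F: state=CLOSED
  event#7 t=13s outcome=S: state=CLOSED
  event#8 t=17s outcome=S: state=CLOSED
  event#9 t=19s outcome=F: state=CLOSED
  event#10 t=21s outcome=S: state=CLOSED

Answer: CCCCCCCCCC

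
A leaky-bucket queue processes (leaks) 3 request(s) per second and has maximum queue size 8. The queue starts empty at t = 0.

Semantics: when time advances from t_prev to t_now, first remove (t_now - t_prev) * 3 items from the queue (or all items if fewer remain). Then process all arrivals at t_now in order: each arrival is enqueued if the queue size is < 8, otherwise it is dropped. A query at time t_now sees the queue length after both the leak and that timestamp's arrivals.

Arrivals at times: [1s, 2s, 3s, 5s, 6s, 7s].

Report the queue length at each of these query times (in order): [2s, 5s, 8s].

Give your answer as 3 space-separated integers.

Queue lengths at query times:
  query t=2s: backlog = 1
  query t=5s: backlog = 1
  query t=8s: backlog = 0

Answer: 1 1 0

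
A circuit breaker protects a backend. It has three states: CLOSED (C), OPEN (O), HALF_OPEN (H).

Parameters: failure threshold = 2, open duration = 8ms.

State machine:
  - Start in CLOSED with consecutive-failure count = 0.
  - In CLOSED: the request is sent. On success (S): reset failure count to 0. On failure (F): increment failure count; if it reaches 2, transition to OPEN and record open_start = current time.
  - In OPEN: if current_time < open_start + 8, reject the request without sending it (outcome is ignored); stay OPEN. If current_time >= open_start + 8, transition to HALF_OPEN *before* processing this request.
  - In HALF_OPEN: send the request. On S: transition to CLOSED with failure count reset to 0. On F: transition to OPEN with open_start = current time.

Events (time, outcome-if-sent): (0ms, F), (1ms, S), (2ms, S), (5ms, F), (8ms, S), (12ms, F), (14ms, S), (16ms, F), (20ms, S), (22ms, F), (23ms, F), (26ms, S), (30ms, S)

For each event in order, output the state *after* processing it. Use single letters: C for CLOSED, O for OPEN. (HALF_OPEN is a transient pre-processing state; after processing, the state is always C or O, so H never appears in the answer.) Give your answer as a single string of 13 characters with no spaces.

Answer: CCCCCCCCCCOOO

Derivation:
State after each event:
  event#1 t=0ms outcome=F: state=CLOSED
  event#2 t=1ms outcome=S: state=CLOSED
  event#3 t=2ms outcome=S: state=CLOSED
  event#4 t=5ms outcome=F: state=CLOSED
  event#5 t=8ms outcome=S: state=CLOSED
  event#6 t=12ms outcome=F: state=CLOSED
  event#7 t=14ms outcome=S: state=CLOSED
  event#8 t=16ms outcome=F: state=CLOSED
  event#9 t=20ms outcome=S: state=CLOSED
  event#10 t=22ms outcome=F: state=CLOSED
  event#11 t=23ms outcome=F: state=OPEN
  event#12 t=26ms outcome=S: state=OPEN
  event#13 t=30ms outcome=S: state=OPEN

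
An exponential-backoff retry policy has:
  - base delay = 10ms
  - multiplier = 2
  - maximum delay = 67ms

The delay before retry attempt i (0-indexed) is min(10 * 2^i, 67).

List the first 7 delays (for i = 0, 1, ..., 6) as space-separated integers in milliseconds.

Computing each delay:
  i=0: min(10*2^0, 67) = 10
  i=1: min(10*2^1, 67) = 20
  i=2: min(10*2^2, 67) = 40
  i=3: min(10*2^3, 67) = 67
  i=4: min(10*2^4, 67) = 67
  i=5: min(10*2^5, 67) = 67
  i=6: min(10*2^6, 67) = 67

Answer: 10 20 40 67 67 67 67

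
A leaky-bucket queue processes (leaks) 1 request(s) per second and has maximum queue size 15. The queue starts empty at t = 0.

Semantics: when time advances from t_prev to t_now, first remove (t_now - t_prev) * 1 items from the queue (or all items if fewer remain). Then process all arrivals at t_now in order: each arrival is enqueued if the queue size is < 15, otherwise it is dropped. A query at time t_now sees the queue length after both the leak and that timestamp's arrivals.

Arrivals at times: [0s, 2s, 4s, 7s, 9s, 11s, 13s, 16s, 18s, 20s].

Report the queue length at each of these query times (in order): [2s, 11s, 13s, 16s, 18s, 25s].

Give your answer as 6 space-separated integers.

Queue lengths at query times:
  query t=2s: backlog = 1
  query t=11s: backlog = 1
  query t=13s: backlog = 1
  query t=16s: backlog = 1
  query t=18s: backlog = 1
  query t=25s: backlog = 0

Answer: 1 1 1 1 1 0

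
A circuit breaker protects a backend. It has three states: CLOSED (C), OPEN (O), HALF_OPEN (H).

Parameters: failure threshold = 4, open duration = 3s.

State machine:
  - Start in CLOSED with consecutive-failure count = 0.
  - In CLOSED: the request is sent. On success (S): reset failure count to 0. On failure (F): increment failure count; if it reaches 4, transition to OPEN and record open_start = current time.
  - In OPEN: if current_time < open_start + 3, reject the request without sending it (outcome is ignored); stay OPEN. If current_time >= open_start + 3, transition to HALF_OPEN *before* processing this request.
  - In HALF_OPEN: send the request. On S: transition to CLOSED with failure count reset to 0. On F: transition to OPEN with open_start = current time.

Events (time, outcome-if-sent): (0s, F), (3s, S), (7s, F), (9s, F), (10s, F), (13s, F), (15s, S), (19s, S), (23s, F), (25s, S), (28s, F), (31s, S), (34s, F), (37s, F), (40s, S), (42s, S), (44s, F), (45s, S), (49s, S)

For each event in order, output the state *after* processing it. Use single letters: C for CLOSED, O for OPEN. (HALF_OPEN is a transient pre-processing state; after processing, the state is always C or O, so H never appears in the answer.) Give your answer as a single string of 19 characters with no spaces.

Answer: CCCCCOOCCCCCCCCCCCC

Derivation:
State after each event:
  event#1 t=0s outcome=F: state=CLOSED
  event#2 t=3s outcome=S: state=CLOSED
  event#3 t=7s outcome=F: state=CLOSED
  event#4 t=9s outcome=F: state=CLOSED
  event#5 t=10s outcome=F: state=CLOSED
  event#6 t=13s outcome=F: state=OPEN
  event#7 t=15s outcome=S: state=OPEN
  event#8 t=19s outcome=S: state=CLOSED
  event#9 t=23s outcome=F: state=CLOSED
  event#10 t=25s outcome=S: state=CLOSED
  event#11 t=28s outcome=F: state=CLOSED
  event#12 t=31s outcome=S: state=CLOSED
  event#13 t=34s outcome=F: state=CLOSED
  event#14 t=37s outcome=F: state=CLOSED
  event#15 t=40s outcome=S: state=CLOSED
  event#16 t=42s outcome=S: state=CLOSED
  event#17 t=44s outcome=F: state=CLOSED
  event#18 t=45s outcome=S: state=CLOSED
  event#19 t=49s outcome=S: state=CLOSED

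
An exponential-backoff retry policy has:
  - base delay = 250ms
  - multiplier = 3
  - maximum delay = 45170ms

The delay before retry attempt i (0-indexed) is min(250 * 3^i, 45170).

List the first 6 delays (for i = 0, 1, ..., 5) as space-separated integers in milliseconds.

Computing each delay:
  i=0: min(250*3^0, 45170) = 250
  i=1: min(250*3^1, 45170) = 750
  i=2: min(250*3^2, 45170) = 2250
  i=3: min(250*3^3, 45170) = 6750
  i=4: min(250*3^4, 45170) = 20250
  i=5: min(250*3^5, 45170) = 45170

Answer: 250 750 2250 6750 20250 45170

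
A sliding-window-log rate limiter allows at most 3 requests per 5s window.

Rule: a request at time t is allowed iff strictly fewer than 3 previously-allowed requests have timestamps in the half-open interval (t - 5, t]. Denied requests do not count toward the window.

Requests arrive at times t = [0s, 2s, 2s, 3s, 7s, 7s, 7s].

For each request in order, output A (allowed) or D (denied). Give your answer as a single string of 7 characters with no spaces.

Answer: AAADAAA

Derivation:
Tracking allowed requests in the window:
  req#1 t=0s: ALLOW
  req#2 t=2s: ALLOW
  req#3 t=2s: ALLOW
  req#4 t=3s: DENY
  req#5 t=7s: ALLOW
  req#6 t=7s: ALLOW
  req#7 t=7s: ALLOW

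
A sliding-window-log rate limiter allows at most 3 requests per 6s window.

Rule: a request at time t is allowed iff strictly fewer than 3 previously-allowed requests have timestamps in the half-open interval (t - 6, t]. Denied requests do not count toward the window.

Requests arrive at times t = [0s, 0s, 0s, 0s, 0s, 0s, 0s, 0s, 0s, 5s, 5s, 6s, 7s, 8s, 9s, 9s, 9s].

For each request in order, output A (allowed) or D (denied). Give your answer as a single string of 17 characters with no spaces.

Tracking allowed requests in the window:
  req#1 t=0s: ALLOW
  req#2 t=0s: ALLOW
  req#3 t=0s: ALLOW
  req#4 t=0s: DENY
  req#5 t=0s: DENY
  req#6 t=0s: DENY
  req#7 t=0s: DENY
  req#8 t=0s: DENY
  req#9 t=0s: DENY
  req#10 t=5s: DENY
  req#11 t=5s: DENY
  req#12 t=6s: ALLOW
  req#13 t=7s: ALLOW
  req#14 t=8s: ALLOW
  req#15 t=9s: DENY
  req#16 t=9s: DENY
  req#17 t=9s: DENY

Answer: AAADDDDDDDDAAADDD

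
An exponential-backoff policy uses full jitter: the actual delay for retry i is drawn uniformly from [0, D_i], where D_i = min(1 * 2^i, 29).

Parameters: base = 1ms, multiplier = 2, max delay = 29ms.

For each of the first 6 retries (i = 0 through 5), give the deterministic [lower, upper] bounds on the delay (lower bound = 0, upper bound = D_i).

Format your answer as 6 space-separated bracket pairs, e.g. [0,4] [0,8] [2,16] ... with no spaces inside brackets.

Answer: [0,1] [0,2] [0,4] [0,8] [0,16] [0,29]

Derivation:
Computing bounds per retry:
  i=0: D_i=min(1*2^0,29)=1, bounds=[0,1]
  i=1: D_i=min(1*2^1,29)=2, bounds=[0,2]
  i=2: D_i=min(1*2^2,29)=4, bounds=[0,4]
  i=3: D_i=min(1*2^3,29)=8, bounds=[0,8]
  i=4: D_i=min(1*2^4,29)=16, bounds=[0,16]
  i=5: D_i=min(1*2^5,29)=29, bounds=[0,29]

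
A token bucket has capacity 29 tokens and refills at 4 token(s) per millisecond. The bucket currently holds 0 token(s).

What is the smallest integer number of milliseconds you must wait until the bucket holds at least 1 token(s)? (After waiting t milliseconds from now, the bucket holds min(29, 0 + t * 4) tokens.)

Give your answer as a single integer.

Answer: 1

Derivation:
Need 0 + t * 4 >= 1, so t >= 1/4.
Smallest integer t = ceil(1/4) = 1.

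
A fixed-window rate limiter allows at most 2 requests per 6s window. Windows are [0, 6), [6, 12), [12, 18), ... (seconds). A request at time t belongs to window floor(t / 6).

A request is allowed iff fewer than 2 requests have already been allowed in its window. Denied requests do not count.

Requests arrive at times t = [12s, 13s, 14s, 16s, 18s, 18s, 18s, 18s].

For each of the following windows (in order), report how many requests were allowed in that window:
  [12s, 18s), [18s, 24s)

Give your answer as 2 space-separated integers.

Processing requests:
  req#1 t=12s (window 2): ALLOW
  req#2 t=13s (window 2): ALLOW
  req#3 t=14s (window 2): DENY
  req#4 t=16s (window 2): DENY
  req#5 t=18s (window 3): ALLOW
  req#6 t=18s (window 3): ALLOW
  req#7 t=18s (window 3): DENY
  req#8 t=18s (window 3): DENY

Allowed counts by window: 2 2

Answer: 2 2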